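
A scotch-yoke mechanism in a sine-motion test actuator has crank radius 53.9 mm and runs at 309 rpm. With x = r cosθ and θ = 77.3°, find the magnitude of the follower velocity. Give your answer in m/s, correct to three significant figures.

1.70

ω = 32.36 rad/s (from 309 rpm).
x = r cosθ ⇒ ẋ = −rω sinθ.
|v| = rω|sinθ| = 0.0539·32.36·|sin 77.3°| = 1.7014 m/s.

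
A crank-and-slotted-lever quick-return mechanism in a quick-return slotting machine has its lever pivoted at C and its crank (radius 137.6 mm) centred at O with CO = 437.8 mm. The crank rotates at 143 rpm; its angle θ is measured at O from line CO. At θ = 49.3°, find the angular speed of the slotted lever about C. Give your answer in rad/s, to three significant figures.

ω = 14.97 rad/s (from 143 rpm).
Crank pin A relative to C: A = (d + r cosθ, r sinθ); lever angle φ = atan2(r sinθ, d + r cosθ).
Differentiating tanφ: φ̇ = rω(d cosθ + r)/(d² + r² + 2dr cosθ).
d² + r² + 2dr cosθ = |CA|² = 0.289169 m²;  d cosθ + r = +0.42309 m.
|ω_lever| = |0.1376·14.97·+0.42309| / 0.289169 = 3.0148 rad/s.

3.01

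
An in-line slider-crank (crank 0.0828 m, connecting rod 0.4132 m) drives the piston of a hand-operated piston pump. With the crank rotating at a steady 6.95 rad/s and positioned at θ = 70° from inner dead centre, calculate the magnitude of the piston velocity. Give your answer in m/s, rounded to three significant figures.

0.578

ω = 6.95 rad/s
For an in-line slider-crank, x = r cosθ + √(L² − r² sin²θ), so v = −rω sinθ·[1 + r cosθ/√(L² − r² sin²θ)].
With r = 0.0828 m, L = 0.4132 m, θ = 70°: √(L² − r² sin²θ) = 0.40581 m.
v = −0.0828·6.95·0.93969·[1 + 0.0828·0.34202/0.40581] = -0.57849 m/s.
|v| = 0.57849 m/s.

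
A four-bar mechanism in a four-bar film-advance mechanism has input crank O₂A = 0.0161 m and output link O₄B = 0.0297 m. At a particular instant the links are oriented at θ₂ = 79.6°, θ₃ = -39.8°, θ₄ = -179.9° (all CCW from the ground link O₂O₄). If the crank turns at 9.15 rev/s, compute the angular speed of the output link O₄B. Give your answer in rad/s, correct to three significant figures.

42.3

ω₂ = 57.49 rad/s (from 9.15 rev/s).
Differentiating the loop-closure r₂e^{iθ₂}+r₃e^{iθ₃}=r₁+r₄e^{iθ₄} gives r₂ω₂e^{iθ₂}+r₃ω₃e^{iθ₃}=r₄ω₄e^{iθ₄}.
Eliminating the other unknown: ω₄ = r₂ω₂ sin(θ₂−θ₃) / [r₄ sin(θ₄−θ₃)].
Numerator sine = +0.87121; denominator sine = -0.64145.
Result = 0.0161·57.49·(+0.87121) / (0.0297·(-0.64145)) = -42.328 rad/s; magnitude 42.328 rad/s.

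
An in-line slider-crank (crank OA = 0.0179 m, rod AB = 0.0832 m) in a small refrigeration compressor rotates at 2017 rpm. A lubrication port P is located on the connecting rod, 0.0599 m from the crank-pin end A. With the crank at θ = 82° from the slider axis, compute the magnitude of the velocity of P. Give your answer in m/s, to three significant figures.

3.83

ω = 211.2 rad/s.  Crank-pin speed |V_A| = rω = 3.7808 m/s, perpendicular to OA.
Rod angle: sinφ = −(r/L) sinθ ⇒ φ = -12.301°; ω_rod = −rω cosθ/√(L²−r²sin²θ) = -6.473 rad/s.
V_P = V_A + ω_rod × AP, with AP = 0.0599 m along the rod.
Components: V_Px = −rω sinθ − a·ω_rod·sinφ = -3.8266 m/s;  V_Py = rω cosθ + a·ω_rod·cosφ = +0.14736 m/s.
|V_P| = √(V_Px² + V_Py²) = 3.8295 m/s.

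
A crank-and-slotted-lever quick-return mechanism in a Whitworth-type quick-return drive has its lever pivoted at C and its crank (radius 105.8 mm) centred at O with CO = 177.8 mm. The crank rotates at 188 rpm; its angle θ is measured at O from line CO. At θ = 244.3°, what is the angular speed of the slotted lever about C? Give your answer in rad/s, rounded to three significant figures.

ω = 19.69 rad/s (from 188 rpm).
Crank pin A relative to C: A = (d + r cosθ, r sinθ); lever angle φ = atan2(r sinθ, d + r cosθ).
Differentiating tanφ: φ̇ = rω(d cosθ + r)/(d² + r² + 2dr cosθ).
d² + r² + 2dr cosθ = |CA|² = 0.0264911 m²;  d cosθ + r = +0.028695 m.
|ω_lever| = |0.1058·19.69·+0.028695| / 0.0264911 = 2.2562 rad/s.

2.26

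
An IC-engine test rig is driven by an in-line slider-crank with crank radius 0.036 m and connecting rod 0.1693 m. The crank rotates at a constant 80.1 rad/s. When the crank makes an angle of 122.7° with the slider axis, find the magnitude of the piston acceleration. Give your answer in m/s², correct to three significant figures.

ω = 80.1 rad/s
x(θ) = r cosθ + √(L² − r² sin²θ); with ω constant, a = ω²·d²x/dθ².
d²x/dθ² = −r cosθ − r²(cos2θ)/√u − r⁴ sin²2θ/(4u^{3/2}),  u = L² − r² sin²θ = 0.0277447 m².
Substituting r = 0.036 m, L = 0.1693 m, θ = 122.7°: d²x/dθ² = +0.022612 m.
a = ω²·d²x/dθ² = (80.1)²·(+0.022612) = +145.08 m/s²;  |a| = 145.08 m/s².

145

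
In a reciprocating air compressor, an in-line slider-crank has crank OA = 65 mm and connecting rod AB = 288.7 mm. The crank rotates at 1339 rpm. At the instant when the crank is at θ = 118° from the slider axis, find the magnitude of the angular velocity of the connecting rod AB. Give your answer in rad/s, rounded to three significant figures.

15.1

ω = 140.2 rad/s (converted from 1339 rpm).
The rod makes angle φ with the slider axis where L sinφ = r sinθ; differentiating, L cosφ·φ̇ = r ω cosθ.
L cosφ = √(L² − r² sin²θ) = 0.28294 m.
|ω_rod| = r ω |cosθ| / √(L² − r² sin²θ) = 0.065·140.2·0.46947/0.28294 = 15.123 rad/s.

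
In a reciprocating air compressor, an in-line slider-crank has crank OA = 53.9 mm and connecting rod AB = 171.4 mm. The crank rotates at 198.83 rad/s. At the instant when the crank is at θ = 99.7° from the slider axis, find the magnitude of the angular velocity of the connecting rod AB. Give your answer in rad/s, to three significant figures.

ω = 198.8 rad/s
The rod makes angle φ with the slider axis where L sinφ = r sinθ; differentiating, L cosφ·φ̇ = r ω cosθ.
L cosφ = √(L² − r² sin²θ) = 0.16296 m.
|ω_rod| = r ω |cosθ| / √(L² − r² sin²θ) = 0.0539·198.8·0.16849/0.16296 = 11.081 rad/s.

11.1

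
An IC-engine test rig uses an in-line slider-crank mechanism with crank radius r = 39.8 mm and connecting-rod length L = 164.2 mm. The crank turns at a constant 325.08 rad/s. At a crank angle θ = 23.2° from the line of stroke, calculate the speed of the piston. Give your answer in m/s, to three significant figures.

6.24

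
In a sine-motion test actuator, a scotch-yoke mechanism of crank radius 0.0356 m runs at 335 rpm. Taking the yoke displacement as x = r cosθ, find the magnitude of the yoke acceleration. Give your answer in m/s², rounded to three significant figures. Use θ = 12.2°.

ω = 35.08 rad/s (from 335 rpm).
x = r cosθ ⇒ ẍ = −rω² cosθ (ω constant).
|a| = rω²|cosθ| = 0.0356·(35.08)²·|cos 12.2°| = 42.823 m/s².

42.8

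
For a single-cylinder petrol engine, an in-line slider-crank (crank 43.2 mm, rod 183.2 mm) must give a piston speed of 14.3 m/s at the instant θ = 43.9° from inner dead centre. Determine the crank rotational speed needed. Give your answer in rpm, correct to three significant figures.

3890

For an in-line slider-crank, |v_piston| = rω|sinθ|·[1 + r cosθ/√(L² − r² sin²θ)].
With r = 0.0432 m, L = 0.1832 m, θ = 43.9°: the bracketed kinematic factor |dx/dθ| = 0.035114 m.
ω = v/|dx/dθ| = 14.3/0.035114 = 407.24 rad/s.
N = 60ω/(2π) = 3888.9 rpm.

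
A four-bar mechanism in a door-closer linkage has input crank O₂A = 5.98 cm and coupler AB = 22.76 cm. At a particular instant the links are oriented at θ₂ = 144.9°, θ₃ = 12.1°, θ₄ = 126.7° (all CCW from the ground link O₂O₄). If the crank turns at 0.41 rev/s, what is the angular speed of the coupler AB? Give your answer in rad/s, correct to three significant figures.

0.233

ω₂ = 2.576 rad/s (from 0.41 rev/s).
Differentiating the loop-closure r₂e^{iθ₂}+r₃e^{iθ₃}=r₁+r₄e^{iθ₄} gives r₂ω₂e^{iθ₂}+r₃ω₃e^{iθ₃}=r₄ω₄e^{iθ₄}.
Eliminating the other unknown: ω₃ = r₂ω₂ sin(θ₄−θ₂) / [r₃ sin(θ₃−θ₄)].
Numerator sine = -0.31233; denominator sine = -0.90924.
Result = 0.0598·2.576·(-0.31233) / (0.2276·(-0.90924)) = +0.23251 rad/s; magnitude 0.23251 rad/s.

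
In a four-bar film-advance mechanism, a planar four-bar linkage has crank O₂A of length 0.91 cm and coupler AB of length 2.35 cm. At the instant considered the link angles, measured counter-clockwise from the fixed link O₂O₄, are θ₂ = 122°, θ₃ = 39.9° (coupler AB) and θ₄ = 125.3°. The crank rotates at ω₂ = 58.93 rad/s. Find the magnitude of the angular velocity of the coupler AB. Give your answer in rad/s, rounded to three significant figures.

1.32

ω₂ = 58.93 rad/s
Differentiating the loop-closure r₂e^{iθ₂}+r₃e^{iθ₃}=r₁+r₄e^{iθ₄} gives r₂ω₂e^{iθ₂}+r₃ω₃e^{iθ₃}=r₄ω₄e^{iθ₄}.
Eliminating the other unknown: ω₃ = r₂ω₂ sin(θ₄−θ₂) / [r₃ sin(θ₃−θ₄)].
Numerator sine = +0.05756; denominator sine = -0.99678.
Result = 0.0091·58.93·(+0.05756) / (0.0235·(-0.99678)) = -1.3178 rad/s; magnitude 1.3178 rad/s.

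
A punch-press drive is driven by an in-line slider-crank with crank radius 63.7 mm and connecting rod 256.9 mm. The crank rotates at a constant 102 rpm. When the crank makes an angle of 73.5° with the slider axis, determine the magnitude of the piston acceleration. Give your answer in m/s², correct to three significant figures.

0.517

ω = 2π·102/60 = 10.68 rad/s
x(θ) = r cosθ + √(L² − r² sin²θ); with ω constant, a = ω²·d²x/dθ².
d²x/dθ² = −r cosθ − r²(cos2θ)/√u − r⁴ sin²2θ/(4u^{3/2}),  u = L² − r² sin²θ = 0.0622672 m².
Substituting r = 0.0637 m, L = 0.2569 m, θ = 73.5°: d²x/dθ² = -0.0045327 m.
a = ω²·d²x/dθ² = (10.68)²·(-0.0045327) = -0.51715 m/s²;  |a| = 0.51715 m/s².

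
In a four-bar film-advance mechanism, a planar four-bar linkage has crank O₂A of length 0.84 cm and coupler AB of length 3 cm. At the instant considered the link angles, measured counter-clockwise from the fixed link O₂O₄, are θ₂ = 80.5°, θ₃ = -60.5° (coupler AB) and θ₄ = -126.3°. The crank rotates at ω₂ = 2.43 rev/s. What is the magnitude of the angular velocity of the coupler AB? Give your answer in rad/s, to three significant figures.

ω₂ = 15.27 rad/s (from 2.43 rev/s).
Differentiating the loop-closure r₂e^{iθ₂}+r₃e^{iθ₃}=r₁+r₄e^{iθ₄} gives r₂ω₂e^{iθ₂}+r₃ω₃e^{iθ₃}=r₄ω₄e^{iθ₄}.
Eliminating the other unknown: ω₃ = r₂ω₂ sin(θ₄−θ₂) / [r₃ sin(θ₃−θ₄)].
Numerator sine = +0.45088; denominator sine = +0.91212.
Result = 0.0084·15.27·(+0.45088) / (0.03·(+0.91212)) = +2.1132 rad/s; magnitude 2.1132 rad/s.

2.11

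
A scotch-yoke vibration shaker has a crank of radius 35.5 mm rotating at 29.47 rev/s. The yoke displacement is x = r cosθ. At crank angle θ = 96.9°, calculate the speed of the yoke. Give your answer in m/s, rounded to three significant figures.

6.53

ω = 185.2 rad/s (from 29.47 rev/s).
x = r cosθ ⇒ ẋ = −rω sinθ.
|v| = rω|sinθ| = 0.0355·185.2·|sin 96.9°| = 6.5258 m/s.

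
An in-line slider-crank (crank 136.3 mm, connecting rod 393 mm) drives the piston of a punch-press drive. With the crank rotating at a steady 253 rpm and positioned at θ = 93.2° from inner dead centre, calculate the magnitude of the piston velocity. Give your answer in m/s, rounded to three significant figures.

3.53

ω = 2π·253/60 = 26.49 rad/s
For an in-line slider-crank, x = r cosθ + √(L² − r² sin²θ), so v = −rω sinθ·[1 + r cosθ/√(L² − r² sin²θ)].
With r = 0.1363 m, L = 0.393 m, θ = 93.2°: √(L² − r² sin²θ) = 0.36869 m.
v = −0.1363·26.49·0.99844·[1 + 0.1363·-0.05582/0.36869] = -3.5311 m/s.
|v| = 3.5311 m/s.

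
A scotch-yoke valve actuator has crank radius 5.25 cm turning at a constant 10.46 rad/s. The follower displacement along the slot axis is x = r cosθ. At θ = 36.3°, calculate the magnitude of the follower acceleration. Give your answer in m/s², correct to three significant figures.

4.63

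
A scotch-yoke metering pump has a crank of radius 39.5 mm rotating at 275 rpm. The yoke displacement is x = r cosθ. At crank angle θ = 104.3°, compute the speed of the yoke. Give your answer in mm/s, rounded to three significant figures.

ω = 28.8 rad/s (from 275 rpm).
x = r cosθ ⇒ ẋ = −rω sinθ.
|v| = rω|sinθ| = 0.0395·28.8·|sin 104.3°| = 1.1023 m/s = 1102.3 mm/s.

1100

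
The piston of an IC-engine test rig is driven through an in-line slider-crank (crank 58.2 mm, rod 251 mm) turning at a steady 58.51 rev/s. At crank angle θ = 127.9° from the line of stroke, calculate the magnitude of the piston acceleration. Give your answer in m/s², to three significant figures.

ω = 2π·58.5 = 367.6 rad/s
x(θ) = r cosθ + √(L² − r² sin²θ); with ω constant, a = ω²·d²x/dθ².
d²x/dθ² = −r cosθ − r²(cos2θ)/√u − r⁴ sin²2θ/(4u^{3/2}),  u = L² − r² sin²θ = 0.0608919 m².
Substituting r = 0.0582 m, L = 0.251 m, θ = 127.9°: d²x/dθ² = +0.038939 m.
a = ω²·d²x/dθ² = (367.6)²·(+0.038939) = +5262.7 m/s²;  |a| = 5262.7 m/s².

5260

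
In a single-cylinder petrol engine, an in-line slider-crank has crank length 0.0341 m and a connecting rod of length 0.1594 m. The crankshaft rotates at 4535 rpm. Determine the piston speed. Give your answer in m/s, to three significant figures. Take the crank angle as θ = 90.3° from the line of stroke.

16.2

ω = 2π·4535/60 = 474.9 rad/s
For an in-line slider-crank, x = r cosθ + √(L² − r² sin²θ), so v = −rω sinθ·[1 + r cosθ/√(L² − r² sin²θ)].
With r = 0.0341 m, L = 0.1594 m, θ = 90.3°: √(L² − r² sin²θ) = 0.15571 m.
v = −0.0341·474.9·0.99999·[1 + 0.0341·-0.00524/0.15571] = -16.175 m/s.
|v| = 16.175 m/s.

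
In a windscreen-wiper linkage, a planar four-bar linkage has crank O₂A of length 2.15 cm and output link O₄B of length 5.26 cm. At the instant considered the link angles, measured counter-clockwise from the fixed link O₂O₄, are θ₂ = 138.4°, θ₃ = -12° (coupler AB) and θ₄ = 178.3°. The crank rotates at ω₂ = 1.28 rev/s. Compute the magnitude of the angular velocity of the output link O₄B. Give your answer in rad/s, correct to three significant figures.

ω₂ = 8.042 rad/s (from 1.28 rev/s).
Differentiating the loop-closure r₂e^{iθ₂}+r₃e^{iθ₃}=r₁+r₄e^{iθ₄} gives r₂ω₂e^{iθ₂}+r₃ω₃e^{iθ₃}=r₄ω₄e^{iθ₄}.
Eliminating the other unknown: ω₄ = r₂ω₂ sin(θ₂−θ₃) / [r₄ sin(θ₄−θ₃)].
Numerator sine = +0.49394; denominator sine = -0.17880.
Result = 0.0215·8.042·(+0.49394) / (0.0526·(-0.17880)) = -9.0812 rad/s; magnitude 9.0812 rad/s.

9.08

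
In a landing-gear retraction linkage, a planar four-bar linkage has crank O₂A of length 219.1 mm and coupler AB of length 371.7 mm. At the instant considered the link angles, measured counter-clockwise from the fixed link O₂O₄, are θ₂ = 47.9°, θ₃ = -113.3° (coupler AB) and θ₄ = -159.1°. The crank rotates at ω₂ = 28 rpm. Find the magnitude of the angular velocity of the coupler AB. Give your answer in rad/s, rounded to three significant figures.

ω₂ = 2.932 rad/s (from 28 rpm).
Differentiating the loop-closure r₂e^{iθ₂}+r₃e^{iθ₃}=r₁+r₄e^{iθ₄} gives r₂ω₂e^{iθ₂}+r₃ω₃e^{iθ₃}=r₄ω₄e^{iθ₄}.
Eliminating the other unknown: ω₃ = r₂ω₂ sin(θ₄−θ₂) / [r₃ sin(θ₃−θ₄)].
Numerator sine = +0.45399; denominator sine = +0.71691.
Result = 0.2191·2.932·(+0.45399) / (0.3717·(+0.71691)) = +1.0945 rad/s; magnitude 1.0945 rad/s.

1.09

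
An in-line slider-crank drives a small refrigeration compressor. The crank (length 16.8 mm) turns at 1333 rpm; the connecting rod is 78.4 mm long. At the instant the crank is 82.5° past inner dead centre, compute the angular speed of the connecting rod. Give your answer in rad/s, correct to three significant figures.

ω = 139.6 rad/s (converted from 1333 rpm).
The rod makes angle φ with the slider axis where L sinφ = r sinθ; differentiating, L cosφ·φ̇ = r ω cosθ.
L cosφ = √(L² − r² sin²θ) = 0.07661 m.
|ω_rod| = r ω |cosθ| / √(L² − r² sin²θ) = 0.0168·139.6·0.13053/0.07661 = 3.9956 rad/s.

4.00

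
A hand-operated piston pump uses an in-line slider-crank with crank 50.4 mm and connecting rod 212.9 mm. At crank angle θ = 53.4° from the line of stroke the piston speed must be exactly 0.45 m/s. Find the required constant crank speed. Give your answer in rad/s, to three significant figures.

9.72

For an in-line slider-crank, |v_piston| = rω|sinθ|·[1 + r cosθ/√(L² − r² sin²θ)].
With r = 0.0504 m, L = 0.2129 m, θ = 53.4°: the bracketed kinematic factor |dx/dθ| = 0.046279 m.
ω = v/|dx/dθ| = 0.45/0.046279 = 9.7236 rad/s.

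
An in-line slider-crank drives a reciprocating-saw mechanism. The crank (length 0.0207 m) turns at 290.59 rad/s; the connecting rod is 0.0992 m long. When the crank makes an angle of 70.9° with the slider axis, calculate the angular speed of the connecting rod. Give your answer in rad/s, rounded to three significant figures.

ω = 290.6 rad/s
The rod makes angle φ with the slider axis where L sinφ = r sinθ; differentiating, L cosφ·φ̇ = r ω cosθ.
L cosφ = √(L² − r² sin²θ) = 0.097252 m.
|ω_rod| = r ω |cosθ| / √(L² − r² sin²θ) = 0.0207·290.6·0.32722/0.097252 = 20.239 rad/s.

20.2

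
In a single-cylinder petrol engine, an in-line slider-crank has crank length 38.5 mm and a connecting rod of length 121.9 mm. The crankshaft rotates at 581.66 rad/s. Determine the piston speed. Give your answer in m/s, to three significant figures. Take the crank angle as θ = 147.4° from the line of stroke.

8.81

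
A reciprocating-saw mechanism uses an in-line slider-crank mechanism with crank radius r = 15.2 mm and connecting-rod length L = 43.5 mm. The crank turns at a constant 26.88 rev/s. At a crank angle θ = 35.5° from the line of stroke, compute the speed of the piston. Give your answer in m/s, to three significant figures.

1.92

ω = 2π·26.9 = 168.9 rad/s
For an in-line slider-crank, x = r cosθ + √(L² − r² sin²θ), so v = −rω sinθ·[1 + r cosθ/√(L² − r² sin²θ)].
With r = 0.0152 m, L = 0.0435 m, θ = 35.5°: √(L² − r² sin²θ) = 0.042595 m.
v = −0.0152·168.9·0.58070·[1 + 0.0152·0.81412/0.042595] = -1.9238 m/s.
|v| = 1.9238 m/s.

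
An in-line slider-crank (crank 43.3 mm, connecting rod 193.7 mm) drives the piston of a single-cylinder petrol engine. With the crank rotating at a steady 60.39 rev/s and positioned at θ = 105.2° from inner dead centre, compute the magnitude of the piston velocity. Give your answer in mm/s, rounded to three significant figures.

ω = 2π·60.4 = 379.4 rad/s
For an in-line slider-crank, x = r cosθ + √(L² − r² sin²θ), so v = −rω sinθ·[1 + r cosθ/√(L² − r² sin²θ)].
With r = 0.0433 m, L = 0.1937 m, θ = 105.2°: √(L² − r² sin²θ) = 0.18914 m.
v = −0.0433·379.4·0.96502·[1 + 0.0433·-0.26219/0.18914] = -14.903 m/s.
|v| = 14.903 m/s = 14903 mm/s.

14900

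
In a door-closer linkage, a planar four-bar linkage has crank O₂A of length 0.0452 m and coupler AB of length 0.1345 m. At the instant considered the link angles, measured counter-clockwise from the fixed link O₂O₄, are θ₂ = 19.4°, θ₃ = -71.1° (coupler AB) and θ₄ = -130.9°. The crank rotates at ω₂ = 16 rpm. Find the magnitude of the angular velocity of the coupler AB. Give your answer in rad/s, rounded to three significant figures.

ω₂ = 1.676 rad/s (from 16 rpm).
Differentiating the loop-closure r₂e^{iθ₂}+r₃e^{iθ₃}=r₁+r₄e^{iθ₄} gives r₂ω₂e^{iθ₂}+r₃ω₃e^{iθ₃}=r₄ω₄e^{iθ₄}.
Eliminating the other unknown: ω₃ = r₂ω₂ sin(θ₄−θ₂) / [r₃ sin(θ₃−θ₄)].
Numerator sine = -0.49546; denominator sine = +0.86427.
Result = 0.0452·1.676·(-0.49546) / (0.1345·(+0.86427)) = -0.32279 rad/s; magnitude 0.32279 rad/s.

0.323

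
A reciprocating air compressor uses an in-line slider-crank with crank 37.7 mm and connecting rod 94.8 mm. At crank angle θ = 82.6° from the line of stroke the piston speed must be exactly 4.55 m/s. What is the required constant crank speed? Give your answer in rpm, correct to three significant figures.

For an in-line slider-crank, |v_piston| = rω|sinθ|·[1 + r cosθ/√(L² − r² sin²θ)].
With r = 0.0377 m, L = 0.0948 m, θ = 82.6°: the bracketed kinematic factor |dx/dθ| = 0.03947 m.
ω = v/|dx/dθ| = 4.55/0.03947 = 115.28 rad/s.
N = 60ω/(2π) = 1100.8 rpm.

1100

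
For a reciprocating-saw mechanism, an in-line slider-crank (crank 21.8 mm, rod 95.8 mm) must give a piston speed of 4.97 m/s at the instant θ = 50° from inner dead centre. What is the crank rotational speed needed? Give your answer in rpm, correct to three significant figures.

2470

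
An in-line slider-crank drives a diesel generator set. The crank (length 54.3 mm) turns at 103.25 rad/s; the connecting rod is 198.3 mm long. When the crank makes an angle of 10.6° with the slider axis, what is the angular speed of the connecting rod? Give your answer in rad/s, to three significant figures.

ω = 103.2 rad/s
The rod makes angle φ with the slider axis where L sinφ = r sinθ; differentiating, L cosφ·φ̇ = r ω cosθ.
L cosφ = √(L² − r² sin²θ) = 0.19805 m.
|ω_rod| = r ω |cosθ| / √(L² − r² sin²θ) = 0.0543·103.2·0.98294/0.19805 = 27.826 rad/s.

27.8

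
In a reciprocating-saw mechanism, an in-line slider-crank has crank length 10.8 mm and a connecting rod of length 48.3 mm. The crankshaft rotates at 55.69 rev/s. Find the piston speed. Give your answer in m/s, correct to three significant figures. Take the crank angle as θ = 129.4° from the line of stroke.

2.50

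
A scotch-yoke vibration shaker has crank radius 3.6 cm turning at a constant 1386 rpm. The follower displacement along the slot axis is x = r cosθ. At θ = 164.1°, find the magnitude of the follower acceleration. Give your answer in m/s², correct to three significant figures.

729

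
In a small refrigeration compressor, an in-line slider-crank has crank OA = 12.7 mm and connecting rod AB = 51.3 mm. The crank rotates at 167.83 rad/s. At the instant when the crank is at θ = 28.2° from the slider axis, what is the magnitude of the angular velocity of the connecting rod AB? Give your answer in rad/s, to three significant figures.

36.9

ω = 167.8 rad/s
The rod makes angle φ with the slider axis where L sinφ = r sinθ; differentiating, L cosφ·φ̇ = r ω cosθ.
L cosφ = √(L² − r² sin²θ) = 0.050948 m.
|ω_rod| = r ω |cosθ| / √(L² − r² sin²θ) = 0.0127·167.8·0.88130/0.050948 = 36.87 rad/s.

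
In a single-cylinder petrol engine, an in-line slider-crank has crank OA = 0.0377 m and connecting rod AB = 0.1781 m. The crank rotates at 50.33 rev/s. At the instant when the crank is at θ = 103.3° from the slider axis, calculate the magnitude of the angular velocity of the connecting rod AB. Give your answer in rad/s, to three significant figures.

ω = 316.2 rad/s (converted from 50.33 rev/s).
The rod makes angle φ with the slider axis where L sinφ = r sinθ; differentiating, L cosφ·φ̇ = r ω cosθ.
L cosφ = √(L² − r² sin²θ) = 0.17428 m.
|ω_rod| = r ω |cosθ| / √(L² − r² sin²θ) = 0.0377·316.2·0.23005/0.17428 = 15.737 rad/s.

15.7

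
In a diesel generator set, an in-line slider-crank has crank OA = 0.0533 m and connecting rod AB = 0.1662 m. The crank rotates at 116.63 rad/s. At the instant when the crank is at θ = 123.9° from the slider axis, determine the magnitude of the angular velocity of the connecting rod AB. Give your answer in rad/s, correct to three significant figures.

ω = 116.6 rad/s
The rod makes angle φ with the slider axis where L sinφ = r sinθ; differentiating, L cosφ·φ̇ = r ω cosθ.
L cosφ = √(L² − r² sin²θ) = 0.1602 m.
|ω_rod| = r ω |cosθ| / √(L² − r² sin²θ) = 0.0533·116.6·0.55775/0.1602 = 21.642 rad/s.

21.6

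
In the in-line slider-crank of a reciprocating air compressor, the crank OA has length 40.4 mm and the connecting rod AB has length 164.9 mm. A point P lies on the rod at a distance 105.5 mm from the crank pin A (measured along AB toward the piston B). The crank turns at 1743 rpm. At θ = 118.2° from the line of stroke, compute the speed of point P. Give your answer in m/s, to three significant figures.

ω = 182.5 rad/s.  Crank-pin speed |V_A| = rω = 7.3741 m/s, perpendicular to OA.
Rod angle: sinφ = −(r/L) sinθ ⇒ φ = -12.469°; ω_rod = −rω cosθ/√(L²−r²sin²θ) = +21.642 rad/s.
V_P = V_A + ω_rod × AP, with AP = 0.1055 m along the rod.
Components: V_Px = −rω sinθ − a·ω_rod·sinφ = -6.0058 m/s;  V_Py = rω cosθ + a·ω_rod·cosφ = -1.2552 m/s.
|V_P| = √(V_Px² + V_Py²) = 6.1356 m/s.

6.14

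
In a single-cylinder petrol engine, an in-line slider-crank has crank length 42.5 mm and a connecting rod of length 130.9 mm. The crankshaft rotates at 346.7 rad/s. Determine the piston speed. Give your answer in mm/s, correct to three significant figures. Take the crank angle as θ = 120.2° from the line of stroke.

ω = 346.7 rad/s
For an in-line slider-crank, x = r cosθ + √(L² − r² sin²θ), so v = −rω sinθ·[1 + r cosθ/√(L² − r² sin²θ)].
With r = 0.0425 m, L = 0.1309 m, θ = 120.2°: √(L² − r² sin²θ) = 0.12564 m.
v = −0.0425·346.7·0.86427·[1 + 0.0425·-0.50302/0.12564] = -10.568 m/s.
|v| = 10.568 m/s = 10568 mm/s.

10600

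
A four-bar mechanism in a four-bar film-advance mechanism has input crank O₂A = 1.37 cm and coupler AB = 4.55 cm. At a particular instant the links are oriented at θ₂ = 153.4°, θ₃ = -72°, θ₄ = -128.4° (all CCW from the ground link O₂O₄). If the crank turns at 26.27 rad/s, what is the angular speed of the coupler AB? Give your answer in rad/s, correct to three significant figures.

9.30

ω₂ = 26.27 rad/s
Differentiating the loop-closure r₂e^{iθ₂}+r₃e^{iθ₃}=r₁+r₄e^{iθ₄} gives r₂ω₂e^{iθ₂}+r₃ω₃e^{iθ₃}=r₄ω₄e^{iθ₄}.
Eliminating the other unknown: ω₃ = r₂ω₂ sin(θ₄−θ₂) / [r₃ sin(θ₃−θ₄)].
Numerator sine = +0.97887; denominator sine = +0.83292.
Result = 0.0137·26.27·(+0.97887) / (0.0455·(+0.83292)) = +9.2959 rad/s; magnitude 9.2959 rad/s.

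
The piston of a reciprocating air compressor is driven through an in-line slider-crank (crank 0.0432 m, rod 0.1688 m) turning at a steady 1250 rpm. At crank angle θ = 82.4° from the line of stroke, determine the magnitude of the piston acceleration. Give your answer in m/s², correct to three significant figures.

90.9

ω = 2π·1250/60 = 130.9 rad/s
x(θ) = r cosθ + √(L² − r² sin²θ); with ω constant, a = ω²·d²x/dθ².
d²x/dθ² = −r cosθ − r²(cos2θ)/√u − r⁴ sin²2θ/(4u^{3/2}),  u = L² − r² sin²θ = 0.0266598 m².
Substituting r = 0.0432 m, L = 0.1688 m, θ = 82.4°: d²x/dθ² = +0.0053027 m.
a = ω²·d²x/dθ² = (130.9)²·(+0.0053027) = +90.861 m/s²;  |a| = 90.861 m/s².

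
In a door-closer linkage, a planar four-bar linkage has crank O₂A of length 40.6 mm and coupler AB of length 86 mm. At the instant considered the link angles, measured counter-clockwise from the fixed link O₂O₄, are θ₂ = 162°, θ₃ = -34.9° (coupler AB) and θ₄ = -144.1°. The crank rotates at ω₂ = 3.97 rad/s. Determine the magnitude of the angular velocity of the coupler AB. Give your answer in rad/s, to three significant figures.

1.60

ω₂ = 3.97 rad/s
Differentiating the loop-closure r₂e^{iθ₂}+r₃e^{iθ₃}=r₁+r₄e^{iθ₄} gives r₂ω₂e^{iθ₂}+r₃ω₃e^{iθ₃}=r₄ω₄e^{iθ₄}.
Eliminating the other unknown: ω₃ = r₂ω₂ sin(θ₄−θ₂) / [r₃ sin(θ₃−θ₄)].
Numerator sine = +0.80799; denominator sine = +0.94438.
Result = 0.0406·3.97·(+0.80799) / (0.086·(+0.94438)) = +1.6035 rad/s; magnitude 1.6035 rad/s.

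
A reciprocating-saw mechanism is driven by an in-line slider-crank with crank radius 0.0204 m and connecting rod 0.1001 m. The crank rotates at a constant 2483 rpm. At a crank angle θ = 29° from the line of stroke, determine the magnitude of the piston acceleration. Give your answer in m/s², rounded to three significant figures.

1360

ω = 2π·2483/60 = 260 rad/s
x(θ) = r cosθ + √(L² − r² sin²θ); with ω constant, a = ω²·d²x/dθ².
d²x/dθ² = −r cosθ − r²(cos2θ)/√u − r⁴ sin²2θ/(4u^{3/2}),  u = L² − r² sin²θ = 0.0099222 m².
Substituting r = 0.0204 m, L = 0.1001 m, θ = 29°: d²x/dθ² = -0.020088 m.
a = ω²·d²x/dθ² = (260)²·(-0.020088) = -1358.1 m/s²;  |a| = 1358.1 m/s².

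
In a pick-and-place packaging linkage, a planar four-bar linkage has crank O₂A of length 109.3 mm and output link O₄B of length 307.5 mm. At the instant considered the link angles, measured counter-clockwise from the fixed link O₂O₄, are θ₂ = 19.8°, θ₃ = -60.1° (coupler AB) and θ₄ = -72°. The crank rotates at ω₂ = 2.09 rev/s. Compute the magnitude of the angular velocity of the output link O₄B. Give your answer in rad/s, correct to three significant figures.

22.3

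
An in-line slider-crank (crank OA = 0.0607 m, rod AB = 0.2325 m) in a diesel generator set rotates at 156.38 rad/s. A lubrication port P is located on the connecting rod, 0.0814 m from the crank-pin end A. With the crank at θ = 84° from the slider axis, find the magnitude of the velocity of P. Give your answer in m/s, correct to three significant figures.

ω = 156.4 rad/s.  Crank-pin speed |V_A| = rω = 9.4923 m/s, perpendicular to OA.
Rod angle: sinφ = −(r/L) sinθ ⇒ φ = -15.049°; ω_rod = −rω cosθ/√(L²−r²sin²θ) = -4.4191 rad/s.
V_P = V_A + ω_rod × AP, with AP = 0.0814 m along the rod.
Components: V_Px = −rω sinθ − a·ω_rod·sinφ = -9.5337 m/s;  V_Py = rω cosθ + a·ω_rod·cosφ = +0.64483 m/s.
|V_P| = √(V_Px² + V_Py²) = 9.5554 m/s.

9.56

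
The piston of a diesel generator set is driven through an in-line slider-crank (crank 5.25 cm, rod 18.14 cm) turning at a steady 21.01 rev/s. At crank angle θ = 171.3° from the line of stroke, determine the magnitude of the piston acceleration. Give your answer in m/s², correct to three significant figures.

651

ω = 2π·21 = 132 rad/s
x(θ) = r cosθ + √(L² − r² sin²θ); with ω constant, a = ω²·d²x/dθ².
d²x/dθ² = −r cosθ − r²(cos2θ)/√u − r⁴ sin²2θ/(4u^{3/2}),  u = L² − r² sin²θ = 0.0328429 m².
Substituting r = 0.0525 m, L = 0.1814 m, θ = 171.3°: d²x/dθ² = +0.037354 m.
a = ω²·d²x/dθ² = (132)²·(+0.037354) = +650.96 m/s²;  |a| = 650.96 m/s².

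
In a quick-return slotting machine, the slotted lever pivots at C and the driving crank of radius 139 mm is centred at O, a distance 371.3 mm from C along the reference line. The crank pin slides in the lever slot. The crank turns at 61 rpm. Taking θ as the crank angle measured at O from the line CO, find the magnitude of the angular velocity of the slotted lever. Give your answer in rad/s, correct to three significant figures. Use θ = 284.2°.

ω = 6.388 rad/s (from 61 rpm).
Crank pin A relative to C: A = (d + r cosθ, r sinθ); lever angle φ = atan2(r sinθ, d + r cosθ).
Differentiating tanφ: φ̇ = rω(d cosθ + r)/(d² + r² + 2dr cosθ).
d² + r² + 2dr cosθ = |CA|² = 0.182506 m²;  d cosθ + r = +0.23008 m.
|ω_lever| = |0.139·6.388·+0.23008| / 0.182506 = 1.1194 rad/s.

1.12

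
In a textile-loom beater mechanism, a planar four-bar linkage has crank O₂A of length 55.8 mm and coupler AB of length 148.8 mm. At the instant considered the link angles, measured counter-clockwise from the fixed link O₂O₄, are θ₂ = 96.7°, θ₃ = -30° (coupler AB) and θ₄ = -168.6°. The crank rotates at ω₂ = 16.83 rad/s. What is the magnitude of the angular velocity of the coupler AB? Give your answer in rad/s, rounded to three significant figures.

ω₂ = 16.83 rad/s
Differentiating the loop-closure r₂e^{iθ₂}+r₃e^{iθ₃}=r₁+r₄e^{iθ₄} gives r₂ω₂e^{iθ₂}+r₃ω₃e^{iθ₃}=r₄ω₄e^{iθ₄}.
Eliminating the other unknown: ω₃ = r₂ω₂ sin(θ₄−θ₂) / [r₃ sin(θ₃−θ₄)].
Numerator sine = +0.99664; denominator sine = +0.66131.
Result = 0.0558·16.83·(+0.99664) / (0.1488·(+0.66131)) = +9.5114 rad/s; magnitude 9.5114 rad/s.

9.51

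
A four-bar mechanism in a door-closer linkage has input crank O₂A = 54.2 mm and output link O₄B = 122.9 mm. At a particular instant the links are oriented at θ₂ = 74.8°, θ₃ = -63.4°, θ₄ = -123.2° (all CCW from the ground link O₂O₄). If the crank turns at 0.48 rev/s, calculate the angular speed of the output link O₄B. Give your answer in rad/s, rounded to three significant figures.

1.03

ω₂ = 3.016 rad/s (from 0.48 rev/s).
Differentiating the loop-closure r₂e^{iθ₂}+r₃e^{iθ₃}=r₁+r₄e^{iθ₄} gives r₂ω₂e^{iθ₂}+r₃ω₃e^{iθ₃}=r₄ω₄e^{iθ₄}.
Eliminating the other unknown: ω₄ = r₂ω₂ sin(θ₂−θ₃) / [r₄ sin(θ₄−θ₃)].
Numerator sine = +0.66653; denominator sine = -0.86427.
Result = 0.0542·3.016·(+0.66653) / (0.1229·(-0.86427)) = -1.0257 rad/s; magnitude 1.0257 rad/s.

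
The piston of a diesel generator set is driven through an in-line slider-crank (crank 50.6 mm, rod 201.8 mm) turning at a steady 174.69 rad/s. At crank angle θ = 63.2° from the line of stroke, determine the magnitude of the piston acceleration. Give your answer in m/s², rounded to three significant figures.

465

ω = 174.7 rad/s
x(θ) = r cosθ + √(L² − r² sin²θ); with ω constant, a = ω²·d²x/dθ².
d²x/dθ² = −r cosθ − r²(cos2θ)/√u − r⁴ sin²2θ/(4u^{3/2}),  u = L² − r² sin²θ = 0.0386834 m².
Substituting r = 0.0506 m, L = 0.2018 m, θ = 63.2°: d²x/dθ² = -0.015229 m.
a = ω²·d²x/dθ² = (174.7)²·(-0.015229) = -464.73 m/s²;  |a| = 464.73 m/s².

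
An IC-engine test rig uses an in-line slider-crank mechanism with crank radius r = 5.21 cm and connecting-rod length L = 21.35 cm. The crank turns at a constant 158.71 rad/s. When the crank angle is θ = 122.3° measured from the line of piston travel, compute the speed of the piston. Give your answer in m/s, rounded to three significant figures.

ω = 158.7 rad/s
For an in-line slider-crank, x = r cosθ + √(L² − r² sin²θ), so v = −rω sinθ·[1 + r cosθ/√(L² − r² sin²θ)].
With r = 0.0521 m, L = 0.2135 m, θ = 122.3°: √(L² − r² sin²θ) = 0.20891 m.
v = −0.0521·158.7·0.84526·[1 + 0.0521·-0.53435/0.20891] = -6.0579 m/s.
|v| = 6.0579 m/s.

6.06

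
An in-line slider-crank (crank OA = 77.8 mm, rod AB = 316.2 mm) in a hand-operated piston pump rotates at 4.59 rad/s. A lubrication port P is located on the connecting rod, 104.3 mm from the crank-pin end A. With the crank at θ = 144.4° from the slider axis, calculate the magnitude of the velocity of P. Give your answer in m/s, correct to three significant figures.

0.275

ω = 4.59 rad/s.  Crank-pin speed |V_A| = rω = 0.3571 m/s, perpendicular to OA.
Rod angle: sinφ = −(r/L) sinθ ⇒ φ = -8.235°; ω_rod = −rω cosθ/√(L²−r²sin²θ) = +0.92785 rad/s.
V_P = V_A + ω_rod × AP, with AP = 0.1043 m along the rod.
Components: V_Px = −rω sinθ − a·ω_rod·sinφ = -0.19402 m/s;  V_Py = rω cosθ + a·ω_rod·cosφ = -0.19458 m/s.
|V_P| = √(V_Px² + V_Py²) = 0.27478 m/s.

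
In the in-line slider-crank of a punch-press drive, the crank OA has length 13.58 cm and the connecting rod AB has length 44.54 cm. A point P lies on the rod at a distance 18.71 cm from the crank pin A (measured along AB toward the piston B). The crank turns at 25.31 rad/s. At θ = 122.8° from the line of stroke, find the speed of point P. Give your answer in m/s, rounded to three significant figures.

ω = 25.31 rad/s.  Crank-pin speed |V_A| = rω = 3.4371 m/s, perpendicular to OA.
Rod angle: sinφ = −(r/L) sinθ ⇒ φ = -14.850°; ω_rod = −rω cosθ/√(L²−r²sin²θ) = +4.3247 rad/s.
V_P = V_A + ω_rod × AP, with AP = 0.1871 m along the rod.
Components: V_Px = −rω sinθ − a·ω_rod·sinφ = -2.6817 m/s;  V_Py = rω cosθ + a·ω_rod·cosφ = -1.0798 m/s.
|V_P| = √(V_Px² + V_Py²) = 2.891 m/s.

2.89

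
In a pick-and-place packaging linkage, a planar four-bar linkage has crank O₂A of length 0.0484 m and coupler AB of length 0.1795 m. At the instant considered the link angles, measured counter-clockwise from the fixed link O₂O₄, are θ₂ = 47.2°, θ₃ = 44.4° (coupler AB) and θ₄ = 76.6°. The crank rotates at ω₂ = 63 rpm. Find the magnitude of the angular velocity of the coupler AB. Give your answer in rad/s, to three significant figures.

1.64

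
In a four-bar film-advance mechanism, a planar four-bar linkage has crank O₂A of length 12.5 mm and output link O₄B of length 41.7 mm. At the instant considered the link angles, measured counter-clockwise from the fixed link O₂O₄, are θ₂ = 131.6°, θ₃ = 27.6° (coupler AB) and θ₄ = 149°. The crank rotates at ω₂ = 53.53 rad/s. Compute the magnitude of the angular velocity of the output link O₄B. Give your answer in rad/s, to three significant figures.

18.2

ω₂ = 53.53 rad/s
Differentiating the loop-closure r₂e^{iθ₂}+r₃e^{iθ₃}=r₁+r₄e^{iθ₄} gives r₂ω₂e^{iθ₂}+r₃ω₃e^{iθ₃}=r₄ω₄e^{iθ₄}.
Eliminating the other unknown: ω₄ = r₂ω₂ sin(θ₂−θ₃) / [r₄ sin(θ₄−θ₃)].
Numerator sine = +0.97030; denominator sine = +0.85355.
Result = 0.0125·53.53·(+0.97030) / (0.0417·(+0.85355)) = +18.241 rad/s; magnitude 18.241 rad/s.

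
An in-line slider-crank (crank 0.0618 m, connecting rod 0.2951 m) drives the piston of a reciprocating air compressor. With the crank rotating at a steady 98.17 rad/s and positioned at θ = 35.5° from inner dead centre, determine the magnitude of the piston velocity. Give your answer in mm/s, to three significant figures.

ω = 98.17 rad/s
For an in-line slider-crank, x = r cosθ + √(L² − r² sin²θ), so v = −rω sinθ·[1 + r cosθ/√(L² − r² sin²θ)].
With r = 0.0618 m, L = 0.2951 m, θ = 35.5°: √(L² − r² sin²θ) = 0.29291 m.
v = −0.0618·98.17·0.58070·[1 + 0.0618·0.81412/0.29291] = -4.1282 m/s.
|v| = 4.1282 m/s = 4128.2 mm/s.

4130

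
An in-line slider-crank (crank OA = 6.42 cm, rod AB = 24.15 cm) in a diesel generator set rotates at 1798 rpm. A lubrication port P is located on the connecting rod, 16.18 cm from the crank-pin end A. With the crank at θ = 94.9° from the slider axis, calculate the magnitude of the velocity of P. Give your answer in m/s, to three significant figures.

11.9

ω = 188.3 rad/s.  Crank-pin speed |V_A| = rω = 12.088 m/s, perpendicular to OA.
Rod angle: sinφ = −(r/L) sinθ ⇒ φ = -15.359°; ω_rod = −rω cosθ/√(L²−r²sin²θ) = +4.4338 rad/s.
V_P = V_A + ω_rod × AP, with AP = 0.1618 m along the rod.
Components: V_Px = −rω sinθ − a·ω_rod·sinφ = -11.854 m/s;  V_Py = rω cosθ + a·ω_rod·cosφ = -0.34075 m/s.
|V_P| = √(V_Px² + V_Py²) = 11.859 m/s.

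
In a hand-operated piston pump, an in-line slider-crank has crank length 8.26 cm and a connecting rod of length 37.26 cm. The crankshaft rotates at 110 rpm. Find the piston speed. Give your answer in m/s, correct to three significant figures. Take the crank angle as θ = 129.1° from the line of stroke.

ω = 2π·110/60 = 11.52 rad/s
For an in-line slider-crank, x = r cosθ + √(L² − r² sin²θ), so v = −rω sinθ·[1 + r cosθ/√(L² − r² sin²θ)].
With r = 0.0826 m, L = 0.3726 m, θ = 129.1°: √(L² − r² sin²θ) = 0.36704 m.
v = −0.0826·11.52·0.77605·[1 + 0.0826·-0.63068/0.36704] = -0.6336 m/s.
|v| = 0.6336 m/s.

0.634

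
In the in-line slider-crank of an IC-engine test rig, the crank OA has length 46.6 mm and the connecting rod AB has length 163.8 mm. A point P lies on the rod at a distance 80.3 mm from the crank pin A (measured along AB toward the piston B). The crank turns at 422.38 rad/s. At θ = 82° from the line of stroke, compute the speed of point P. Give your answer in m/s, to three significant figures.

19.9

ω = 422.4 rad/s.  Crank-pin speed |V_A| = rω = 19.683 m/s, perpendicular to OA.
Rod angle: sinφ = −(r/L) sinθ ⇒ φ = -16.363°; ω_rod = −rω cosθ/√(L²−r²sin²θ) = -17.43 rad/s.
V_P = V_A + ω_rod × AP, with AP = 0.0803 m along the rod.
Components: V_Px = −rω sinθ − a·ω_rod·sinφ = -19.886 m/s;  V_Py = rω cosθ + a·ω_rod·cosφ = +1.3964 m/s.
|V_P| = √(V_Px² + V_Py²) = 19.935 m/s.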